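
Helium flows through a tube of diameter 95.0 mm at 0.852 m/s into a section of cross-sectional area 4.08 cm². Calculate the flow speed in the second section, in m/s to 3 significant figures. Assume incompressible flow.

The volume flow rate is constant, so v₂ = (A₁/A₂)v₁ = (70.9/4.08)·0.852 = 14.8 m/s.

14.8 m/s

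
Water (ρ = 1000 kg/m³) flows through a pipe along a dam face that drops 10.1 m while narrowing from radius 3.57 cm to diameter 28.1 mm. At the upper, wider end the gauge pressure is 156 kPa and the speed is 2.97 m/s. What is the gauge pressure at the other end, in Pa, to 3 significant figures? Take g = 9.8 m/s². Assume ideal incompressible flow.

Mass conservation (A₁v₁ = A₂v₂) gives v₂ = 2.97 × 40.0/6.20 = 19.2 m/s.
Energy conservation along the streamline gives P₂ = P₁ − ½ρ(v₂² − v₁²) − ρg(h₂ − h₁).
P₂ = 156000 + ½·1000·(2.97² − 19.2²) − 1000·9.8·(−10.1) = 156000 + (-179000) − (-99000) = 75500 Pa.

P₂ ≈ 75500 Pa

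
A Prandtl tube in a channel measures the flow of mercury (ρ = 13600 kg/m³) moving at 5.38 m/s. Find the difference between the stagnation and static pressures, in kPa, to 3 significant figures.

ΔP ≈ 197 kPa

Bernoulli between the free stream and the stagnation point: ½ρv² = P_stag − P_static.
ΔP = ½·13600·5.38² = 197000 Pa.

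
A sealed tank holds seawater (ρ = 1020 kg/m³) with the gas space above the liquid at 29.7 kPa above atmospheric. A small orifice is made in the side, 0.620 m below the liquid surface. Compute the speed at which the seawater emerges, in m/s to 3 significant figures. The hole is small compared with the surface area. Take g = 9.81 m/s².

Take point 1 at the surface (v₁ ≈ 0) and point 2 at the hole (at atmospheric pressure). Bernoulli: P₁ + ρg h = P_atm + ½ρv₂².
With P₁ − P_atm = 29700 Pa, v₂ = √(2gh + 2ΔP/ρ) = √(2·9.81·0.620 + 2·29700/1020) = 8.39 m/s.

v ≈ 8.39 m/s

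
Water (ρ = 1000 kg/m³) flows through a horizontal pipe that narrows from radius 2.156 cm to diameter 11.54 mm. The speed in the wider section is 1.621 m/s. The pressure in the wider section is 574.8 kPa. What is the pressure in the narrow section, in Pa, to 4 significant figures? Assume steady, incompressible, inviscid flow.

P₂ = 320000 Pa

By continuity, v₂ = v₁·A₁/A₂ = 1.621·(14.60/1.046) = 22.63 m/s.
The pipe is horizontal, so Bernoulli reduces to P₁ + ½ρv₁² = P₂ + ½ρv₂².
P₂ = P₁ − ½ρ(v₂² − v₁²) = 574800 − ½·1000·(22.63² − 1.621²) = 574800 − 254800 = 320000 Pa.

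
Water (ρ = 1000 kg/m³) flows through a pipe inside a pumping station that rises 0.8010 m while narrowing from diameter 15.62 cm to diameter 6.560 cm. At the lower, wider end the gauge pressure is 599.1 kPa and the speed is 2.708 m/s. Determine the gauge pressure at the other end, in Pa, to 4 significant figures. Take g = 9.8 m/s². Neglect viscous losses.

477100 Pa

Mass conservation (A₁v₁ = A₂v₂) gives v₂ = 2.708 × 191.6/33.80 = 15.35 m/s.
Energy conservation along the streamline gives P₂ = P₁ − ½ρ(v₂² − v₁²) − ρg(h₂ − h₁).
P₂ = 599100 + ½·1000·(2.708² − 15.35²) − 1000·9.8·(+0.8010) = 599100 + (-114200) − (7850) = 477100 Pa.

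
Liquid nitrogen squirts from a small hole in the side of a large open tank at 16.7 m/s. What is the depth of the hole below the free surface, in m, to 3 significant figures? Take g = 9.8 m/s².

h = 14.2 m

Torricelli: v = √(2gh), so h = v²/(2g).
h = 16.7²/(2·9.8) = 279/19.60 = 14.2 m.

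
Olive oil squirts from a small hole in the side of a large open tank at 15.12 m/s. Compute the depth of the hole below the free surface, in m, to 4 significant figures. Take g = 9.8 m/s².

h ≈ 11.66 m

Torricelli: v = √(2gh), so h = v²/(2g).
h = 15.12²/(2·9.8) = 228.6/19.60 = 11.66 m.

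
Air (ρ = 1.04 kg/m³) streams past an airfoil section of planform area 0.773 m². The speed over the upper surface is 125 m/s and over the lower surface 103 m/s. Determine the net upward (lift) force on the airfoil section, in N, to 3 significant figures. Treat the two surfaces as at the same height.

With equal heights on the two surfaces, Bernoulli gives P_lower − P_upper = ½ρ(v_upper² − v_lower²).
ΔP = ½·1.04·(125² − 103²) = 2610 Pa.
Lift = ΔP · A = 2610 × 0.773 = 2020 N.

F ≈ 2020 N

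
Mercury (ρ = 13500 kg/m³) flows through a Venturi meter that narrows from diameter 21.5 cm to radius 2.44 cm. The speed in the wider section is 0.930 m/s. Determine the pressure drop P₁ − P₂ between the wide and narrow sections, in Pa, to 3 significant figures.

Continuity gives A₁v₁ = A₂v₂, so v₂ = (363 cm²)/(18.7 cm²) × 0.930 m/s = 18.1 m/s.
Along the horizontal streamline, P + ½ρv² is constant.
P₁ − P₂ = ½·13500·(18.1² − 0.930²) = ½·13500·325 = 2190000 Pa.

ΔP ≈ 2190000 Pa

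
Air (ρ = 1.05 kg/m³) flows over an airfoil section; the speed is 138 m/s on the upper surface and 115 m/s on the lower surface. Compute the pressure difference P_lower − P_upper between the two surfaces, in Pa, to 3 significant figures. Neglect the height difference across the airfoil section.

Bernoulli (same height): P_lower − P_upper = ½ρ(v_upper² − v_lower²).
ΔP = ½·1.05·(138² − 115²) = 3050 Pa.

ΔP ≈ 3050 Pa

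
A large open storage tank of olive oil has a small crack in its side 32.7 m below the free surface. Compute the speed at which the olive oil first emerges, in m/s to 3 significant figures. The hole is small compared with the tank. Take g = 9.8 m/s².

v = 25.3 m/s

Torricelli's result v = √(2gh) gives v = √(2·9.8·32.7) = 25.3 m/s.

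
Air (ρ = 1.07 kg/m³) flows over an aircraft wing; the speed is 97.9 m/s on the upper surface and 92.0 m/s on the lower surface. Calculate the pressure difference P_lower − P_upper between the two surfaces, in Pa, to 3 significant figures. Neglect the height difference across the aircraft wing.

Bernoulli (same height): P_lower − P_upper = ½ρ(v_upper² − v_lower²).
ΔP = ½·1.07·(97.9² − 92.0²) = 599 Pa.

ΔP = 599 Pa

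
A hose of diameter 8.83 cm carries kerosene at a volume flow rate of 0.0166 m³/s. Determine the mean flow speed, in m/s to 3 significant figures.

Q = 0.0166 m³/s = 0.0166 m³/s.
v = Q/A = 0.0166 / 0.00612 = 2.71 m/s.

v ≈ 2.71 m/s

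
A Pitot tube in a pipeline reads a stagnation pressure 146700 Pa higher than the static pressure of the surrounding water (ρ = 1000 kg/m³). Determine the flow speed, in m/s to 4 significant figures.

Bernoulli between the free stream and the stagnation point: ½ρv² = P_stag − P_static.
v = √(2ΔP/ρ) = √(2·146700/1000) = 17.13 m/s.

v ≈ 17.13 m/s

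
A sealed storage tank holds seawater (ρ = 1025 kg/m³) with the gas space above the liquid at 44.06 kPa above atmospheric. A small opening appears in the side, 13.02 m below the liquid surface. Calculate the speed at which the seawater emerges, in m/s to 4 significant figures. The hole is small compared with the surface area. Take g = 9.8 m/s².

Take point 1 at the surface (v₁ ≈ 0) and point 2 at the hole (at atmospheric pressure). Bernoulli: P₁ + ρg h = P_atm + ½ρv₂².
With P₁ − P_atm = 44060 Pa, v₂ = √(2gh + 2ΔP/ρ) = √(2·9.8·13.02 + 2·44060/1025) = 18.47 m/s.

v ≈ 18.47 m/s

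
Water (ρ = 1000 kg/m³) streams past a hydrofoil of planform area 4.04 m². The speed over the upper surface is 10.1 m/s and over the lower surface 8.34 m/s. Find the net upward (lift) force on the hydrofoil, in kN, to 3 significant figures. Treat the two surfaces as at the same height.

From P + ½ρv² = const at equal height, P_low − P_up = ½ρ(v_up² − v_low²).
ΔP = ½·1000·(10.1² − 8.34²) = 16200 Pa.
Lift = ΔP · A = 16200 × 4.04 = 65600 N.

65.6 kN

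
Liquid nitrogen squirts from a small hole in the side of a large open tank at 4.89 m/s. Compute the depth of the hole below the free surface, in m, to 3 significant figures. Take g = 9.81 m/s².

h ≈ 1.22 m

For a small hole in a large open tank, ½v² = gh, giving h = v²/(2g).
h = 4.89²/(2·9.81) = 23.9/19.62 = 1.22 m.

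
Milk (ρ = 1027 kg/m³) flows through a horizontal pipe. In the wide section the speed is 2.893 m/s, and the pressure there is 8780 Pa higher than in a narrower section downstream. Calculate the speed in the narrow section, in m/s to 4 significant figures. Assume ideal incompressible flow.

v₂ ≈ 5.047 m/s

Horizontal Bernoulli: P₁ + ½ρv₁² = P₂ + ½ρv₂², so v₂² = v₁² + 2(P₁ − P₂)/ρ.
v₂ = √(2.893² + 2·8780/1027) = √(8.369 + 17.10) = 5.047 m/s.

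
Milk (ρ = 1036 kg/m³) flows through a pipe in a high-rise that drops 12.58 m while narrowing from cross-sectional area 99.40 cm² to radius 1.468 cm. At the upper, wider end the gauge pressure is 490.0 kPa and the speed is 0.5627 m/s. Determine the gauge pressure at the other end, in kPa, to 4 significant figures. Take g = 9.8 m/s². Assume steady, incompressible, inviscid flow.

Continuity gives A₁v₁ = A₂v₂, so v₂ = (99.40 cm²)/(6.770 cm²) × 0.5627 m/s = 8.262 m/s.
Applying Bernoulli between the two ends and solving for P₂: P₂ = P₁ + ½ρ(v₁² − v₂²) − ρgΔh.
P₂ = 490000 + ½·1036·(0.5627² − 8.262²) − 1036·9.8·(−12.58) = 490000 + (-35190) − (-127700) = 582500 Pa.

P₂ ≈ 582.5 kPa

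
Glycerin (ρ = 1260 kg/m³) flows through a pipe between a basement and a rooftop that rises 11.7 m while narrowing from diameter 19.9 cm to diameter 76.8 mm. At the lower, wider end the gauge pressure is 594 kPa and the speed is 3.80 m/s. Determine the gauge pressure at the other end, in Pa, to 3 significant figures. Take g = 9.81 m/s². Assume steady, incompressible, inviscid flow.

Mass conservation (A₁v₁ = A₂v₂) gives v₂ = 3.80 × 311/46.3 = 25.5 m/s.
Bernoulli: P₁ + ½ρv₁² + ρg h₁ = P₂ + ½ρv₂² + ρg h₂, so P₂ = P₁ + ½ρ(v₁² − v₂²) − ρg(h₂ − h₁).
P₂ = 594000 + ½·1260·(3.80² − 25.5²) − 1260·9.81·(+11.7) = 594000 + (-401000) − (145000) = 48400 Pa.

48400 Pa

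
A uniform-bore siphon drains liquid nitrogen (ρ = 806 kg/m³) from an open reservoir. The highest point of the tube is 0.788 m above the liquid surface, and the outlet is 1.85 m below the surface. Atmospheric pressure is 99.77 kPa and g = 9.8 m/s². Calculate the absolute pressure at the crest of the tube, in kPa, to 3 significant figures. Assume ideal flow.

Bernoulli surface→outlet gives ½v² = g·h_out, so v = √(2·9.8·1.85) = 6.02 m/s.
Continuity keeps v the same throughout the tube; from surface to crest, P_atm + 0 = P_top + ½ρv² + ρg·h_top.
P_top = 99770 − ½·806·6.02² − 806·9.8·0.788 = 78900 Pa.

P_top = 78.9 kPa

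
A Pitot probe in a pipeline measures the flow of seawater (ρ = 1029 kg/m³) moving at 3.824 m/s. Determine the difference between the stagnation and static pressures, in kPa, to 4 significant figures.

7.524 kPa

At the stagnation point the flow is brought to rest, so Bernoulli gives P_stag − P_static = ½ρv².
ΔP = ½·1029·3.824² = 7524 Pa.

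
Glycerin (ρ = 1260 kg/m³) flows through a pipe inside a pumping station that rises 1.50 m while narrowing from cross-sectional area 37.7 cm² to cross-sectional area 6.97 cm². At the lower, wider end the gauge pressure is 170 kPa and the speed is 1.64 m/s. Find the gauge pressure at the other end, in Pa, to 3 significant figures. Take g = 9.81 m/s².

P₂ ≈ 104000 Pa

By continuity, v₂ = v₁·A₁/A₂ = 1.64·(37.7/6.97) = 8.87 m/s.
Energy conservation along the streamline gives P₂ = P₁ − ½ρ(v₂² − v₁²) − ρg(h₂ − h₁).
P₂ = 170000 + ½·1260·(1.64² − 8.87²) − 1260·9.81·(+1.50) = 170000 + (-47900) − (18500) = 104000 Pa.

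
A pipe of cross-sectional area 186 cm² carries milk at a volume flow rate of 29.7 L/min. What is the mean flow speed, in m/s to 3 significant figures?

Q = 29.7 L/min = 0.000495 m³/s.
v = Q/A = 0.000495 / 0.0186 = 0.0266 m/s.

v ≈ 0.0266 m/s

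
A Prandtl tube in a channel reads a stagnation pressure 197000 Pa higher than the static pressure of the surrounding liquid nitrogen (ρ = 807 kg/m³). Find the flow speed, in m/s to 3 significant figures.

The dynamic pressure equals the rise in static pressure at the stagnation point: ΔP = ½ρv².
v = √(2ΔP/ρ) = √(2·197000/807) = 22.1 m/s.

v ≈ 22.1 m/s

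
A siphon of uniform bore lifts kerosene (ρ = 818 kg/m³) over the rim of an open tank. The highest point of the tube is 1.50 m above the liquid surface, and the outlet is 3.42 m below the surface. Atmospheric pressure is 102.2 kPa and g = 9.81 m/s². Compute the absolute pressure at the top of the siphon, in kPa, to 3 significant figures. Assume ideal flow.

Bernoulli surface→outlet gives ½v² = g·h_out, so v = √(2·9.81·3.42) = 8.19 m/s.
With constant cross-section the crest speed equals v; applying Bernoulli from the surface up to the crest, P_top = P_atm − ½ρv² − ρg·h_top.
P_top = 102200 − ½·818·8.19² − 818·9.81·1.50 = 62700 Pa.

P_top = 62.7 kPa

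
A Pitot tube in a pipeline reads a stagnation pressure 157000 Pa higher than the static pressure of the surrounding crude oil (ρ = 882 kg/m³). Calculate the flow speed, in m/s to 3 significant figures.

18.9 m/s

At the stagnation point the flow is brought to rest, so Bernoulli gives P_stag − P_static = ½ρv².
v = √(2ΔP/ρ) = √(2·157000/882) = 18.9 m/s.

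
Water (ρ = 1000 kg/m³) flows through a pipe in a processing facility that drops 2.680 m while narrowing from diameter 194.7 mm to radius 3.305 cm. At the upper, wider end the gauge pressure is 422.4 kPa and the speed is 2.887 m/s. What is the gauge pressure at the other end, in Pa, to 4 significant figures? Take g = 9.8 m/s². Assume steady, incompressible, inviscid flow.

P₂ ≈ 139100 Pa

Mass conservation (A₁v₁ = A₂v₂) gives v₂ = 2.887 × 297.7/34.32 = 25.05 m/s.
Applying Bernoulli between the two ends and solving for P₂: P₂ = P₁ + ½ρ(v₁² − v₂²) − ρgΔh.
P₂ = 422400 + ½·1000·(2.887² − 25.05²) − 1000·9.8·(−2.680) = 422400 + (-309500) − (-26260) = 139100 Pa.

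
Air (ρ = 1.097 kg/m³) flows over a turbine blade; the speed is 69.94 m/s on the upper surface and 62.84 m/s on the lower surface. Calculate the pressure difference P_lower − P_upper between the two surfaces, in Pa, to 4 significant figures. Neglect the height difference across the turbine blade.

The pressure is lower where the speed is higher: ΔP = ½ρ(v_up² − v_low²).
ΔP = ½·1.097·(69.94² − 62.84²) = 517.1 Pa.

ΔP ≈ 517.1 Pa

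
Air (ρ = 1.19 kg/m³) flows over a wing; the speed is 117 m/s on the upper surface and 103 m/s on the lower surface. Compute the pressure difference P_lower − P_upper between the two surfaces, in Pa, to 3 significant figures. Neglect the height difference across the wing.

With negligible Δh, P + ½ρv² is constant, so P_low − P_up = ½ρ(v_up² − v_low²).
ΔP = ½·1.19·(117² − 103²) = 1830 Pa.

ΔP = 1830 Pa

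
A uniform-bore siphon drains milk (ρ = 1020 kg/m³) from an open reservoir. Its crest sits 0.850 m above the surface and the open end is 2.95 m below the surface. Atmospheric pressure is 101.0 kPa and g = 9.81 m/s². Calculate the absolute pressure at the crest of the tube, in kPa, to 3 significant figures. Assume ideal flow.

P_top = 63.0 kPa

The outlet speed comes from Torricelli: v = √(2g·2.95) = 7.61 m/s.
With constant cross-section the crest speed equals v; applying Bernoulli from the surface up to the crest, P_top = P_atm − ½ρv² − ρg·h_top.
P_top = 101000 − ½·1020·7.61² − 1020·9.81·0.850 = 63000 Pa.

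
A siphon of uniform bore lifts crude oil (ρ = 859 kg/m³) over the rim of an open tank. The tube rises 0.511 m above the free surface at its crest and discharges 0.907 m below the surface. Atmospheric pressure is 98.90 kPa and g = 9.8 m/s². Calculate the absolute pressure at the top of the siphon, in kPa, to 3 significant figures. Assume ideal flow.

P_top = 87.0 kPa

Bernoulli surface→outlet gives ½v² = g·h_out, so v = √(2·9.8·0.907) = 4.22 m/s.
The bore is uniform, so the speed at the crest is the same v. Bernoulli surface→crest: P_atm = P_top + ½ρv² + ρg·h_top.
P_top = 98900 − ½·859·4.22² − 859·9.8·0.511 = 87000 Pa.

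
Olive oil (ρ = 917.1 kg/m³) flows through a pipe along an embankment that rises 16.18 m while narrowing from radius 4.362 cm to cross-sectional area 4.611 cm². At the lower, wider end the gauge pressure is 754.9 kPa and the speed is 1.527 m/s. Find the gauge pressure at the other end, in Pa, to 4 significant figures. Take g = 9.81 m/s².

430700 Pa

Continuity gives A₁v₁ = A₂v₂, so v₂ = (59.78 cm²)/(4.611 cm²) × 1.527 m/s = 19.80 m/s.
Energy conservation along the streamline gives P₂ = P₁ − ½ρ(v₂² − v₁²) − ρg(h₂ − h₁).
P₂ = 754900 + ½·917.1·(1.527² − 19.80²) − 917.1·9.81·(+16.18) = 754900 + (-178600) − (145600) = 430700 Pa.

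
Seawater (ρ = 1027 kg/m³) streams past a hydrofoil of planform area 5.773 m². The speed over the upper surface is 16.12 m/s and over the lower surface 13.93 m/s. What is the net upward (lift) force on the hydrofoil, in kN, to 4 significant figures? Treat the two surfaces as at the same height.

F ≈ 195.1 kN

The faster flow above has the lower pressure; Bernoulli (same height) gives ΔP = ½ρ(v_up² − v_low²).
ΔP = ½·1027·(16.12² − 13.93²) = 33790 Pa.
Lift = ΔP · A = 33790 × 5.773 = 195100 N.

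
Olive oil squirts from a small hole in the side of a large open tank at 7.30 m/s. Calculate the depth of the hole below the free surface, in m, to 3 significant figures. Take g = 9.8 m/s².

Inverting v = √(2gh) gives h = v² / 2g.
h = 7.30²/(2·9.8) = 53.3/19.60 = 2.72 m.

h ≈ 2.72 m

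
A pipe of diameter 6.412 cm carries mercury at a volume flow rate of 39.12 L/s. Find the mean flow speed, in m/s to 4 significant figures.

Q = 39.12 L/s = 0.03912 m³/s.
v = Q/A = 0.03912 / 0.003229 = 12.11 m/s.

v = 12.11 m/s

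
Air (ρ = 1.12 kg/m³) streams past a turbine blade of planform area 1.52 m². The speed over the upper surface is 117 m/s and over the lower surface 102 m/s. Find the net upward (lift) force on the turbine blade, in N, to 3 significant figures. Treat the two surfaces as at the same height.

With equal heights on the two surfaces, Bernoulli gives P_lower − P_upper = ½ρ(v_upper² − v_lower²).
ΔP = ½·1.12·(117² − 102²) = 1840 Pa.
Lift = ΔP · A = 1840 × 1.52 = 2800 N.

F ≈ 2800 N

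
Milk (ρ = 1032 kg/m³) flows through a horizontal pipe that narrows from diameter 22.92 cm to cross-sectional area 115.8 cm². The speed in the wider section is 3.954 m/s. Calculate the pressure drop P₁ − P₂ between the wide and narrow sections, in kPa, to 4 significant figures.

Mass conservation (A₁v₁ = A₂v₂) gives v₂ = 3.954 × 412.6/115.8 = 14.09 m/s.
With no height change, Bernoulli's equation is P₁ + ½ρv₁² = P₂ + ½ρv₂².
P₁ − P₂ = ½·1032·(14.09² − 3.954²) = ½·1032·182.8 = 94340 Pa.

ΔP ≈ 94.34 kPa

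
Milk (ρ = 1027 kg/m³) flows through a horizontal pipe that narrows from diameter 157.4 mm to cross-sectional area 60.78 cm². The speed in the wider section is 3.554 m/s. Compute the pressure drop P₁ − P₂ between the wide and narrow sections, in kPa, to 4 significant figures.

Mass conservation (A₁v₁ = A₂v₂) gives v₂ = 3.554 × 194.6/60.78 = 11.38 m/s.
With no height change, Bernoulli's equation is P₁ + ½ρv₁² = P₂ + ½ρv₂².
P₁ − P₂ = ½·1027·(11.38² − 3.554²) = ½·1027·116.8 = 59990 Pa.

ΔP ≈ 59.99 kPa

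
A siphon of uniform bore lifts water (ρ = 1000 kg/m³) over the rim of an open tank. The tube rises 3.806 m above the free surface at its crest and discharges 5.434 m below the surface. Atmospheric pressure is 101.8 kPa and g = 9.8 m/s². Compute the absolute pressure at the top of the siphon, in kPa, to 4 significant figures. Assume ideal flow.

P_top ≈ 11.25 kPa

The outlet speed comes from Torricelli: v = √(2g·5.434) = 10.32 m/s.
The bore is uniform, so the speed at the crest is the same v. Bernoulli surface→crest: P_atm = P_top + ½ρv² + ρg·h_top.
P_top = 101800 − ½·1000·10.32² − 1000·9.8·3.806 = 11250 Pa.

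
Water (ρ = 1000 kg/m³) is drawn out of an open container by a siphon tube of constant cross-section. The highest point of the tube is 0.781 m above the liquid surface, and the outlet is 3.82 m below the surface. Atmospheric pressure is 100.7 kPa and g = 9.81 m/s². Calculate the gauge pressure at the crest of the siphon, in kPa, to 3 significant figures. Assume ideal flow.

Bernoulli surface→outlet gives ½v² = g·h_out, so v = √(2·9.81·3.82) = 8.66 m/s.
Continuity keeps v the same throughout the tube; from surface to crest, P_atm + 0 = P_top + ½ρv² + ρg·h_top.
P_top = 100700 − ½·1000·8.66² − 1000·9.81·0.781 = 55600 Pa. So P_gauge = P_top − P_atm = -45100 Pa.

-45.1 kPa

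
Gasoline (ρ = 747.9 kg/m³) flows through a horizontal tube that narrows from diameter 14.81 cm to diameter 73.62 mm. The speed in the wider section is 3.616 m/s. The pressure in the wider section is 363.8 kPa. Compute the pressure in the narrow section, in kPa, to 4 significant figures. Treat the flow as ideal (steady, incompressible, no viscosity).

P₂ ≈ 288.6 kPa

The volume flow rate is constant, so v₂ = (A₁/A₂)v₁ = (172.3/42.57)·3.616 = 14.63 m/s.
With no height change, Bernoulli's equation is P₁ + ½ρv₁² = P₂ + ½ρv₂².
P₂ = P₁ − ½ρ(v₂² − v₁²) = 363800 − ½·747.9·(14.63² − 3.616²) = 363800 − 75190 = 288600 Pa.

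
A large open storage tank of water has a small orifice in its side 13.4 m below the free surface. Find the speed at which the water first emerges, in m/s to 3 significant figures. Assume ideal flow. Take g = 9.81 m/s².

The surface is effectively still and both ends are open, so ½v² = gh and v = √(2·9.81·13.4) = 16.2 m/s.

v ≈ 16.2 m/s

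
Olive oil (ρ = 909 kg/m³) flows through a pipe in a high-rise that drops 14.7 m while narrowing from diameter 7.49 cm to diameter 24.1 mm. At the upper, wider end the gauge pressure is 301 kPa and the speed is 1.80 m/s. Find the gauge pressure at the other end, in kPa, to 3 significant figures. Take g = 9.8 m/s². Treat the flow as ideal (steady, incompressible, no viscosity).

P₂ ≈ 296 kPa

Continuity gives A₁v₁ = A₂v₂, so v₂ = (44.1 cm²)/(4.56 cm²) × 1.80 m/s = 17.4 m/s.
Applying Bernoulli between the two ends and solving for P₂: P₂ = P₁ + ½ρ(v₁² − v₂²) − ρgΔh.
P₂ = 301000 + ½·909·(1.80² − 17.4²) − 909·9.8·(−14.7) = 301000 + (-136000) − (-131000) = 296000 Pa.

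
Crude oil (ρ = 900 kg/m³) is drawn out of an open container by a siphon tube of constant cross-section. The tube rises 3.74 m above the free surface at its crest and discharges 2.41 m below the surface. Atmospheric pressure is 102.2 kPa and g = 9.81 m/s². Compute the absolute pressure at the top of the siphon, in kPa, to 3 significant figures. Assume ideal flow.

P_top ≈ 47.9 kPa

Bernoulli surface→outlet gives ½v² = g·h_out, so v = √(2·9.81·2.41) = 6.88 m/s.
The bore is uniform, so the speed at the crest is the same v. Bernoulli surface→crest: P_atm = P_top + ½ρv² + ρg·h_top.
P_top = 102200 − ½·900·6.88² − 900·9.81·3.74 = 47900 Pa.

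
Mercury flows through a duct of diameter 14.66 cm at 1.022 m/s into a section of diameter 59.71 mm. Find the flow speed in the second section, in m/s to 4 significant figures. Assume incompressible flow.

Mass conservation (A₁v₁ = A₂v₂) gives v₂ = 1.022 × 168.8/28.00 = 6.161 m/s.

v₂ ≈ 6.161 m/s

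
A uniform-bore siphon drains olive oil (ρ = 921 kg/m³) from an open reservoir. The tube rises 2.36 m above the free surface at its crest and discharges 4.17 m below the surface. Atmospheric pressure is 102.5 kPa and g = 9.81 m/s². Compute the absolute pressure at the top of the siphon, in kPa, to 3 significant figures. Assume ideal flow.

P_top ≈ 43.5 kPa

From the surface to the outlet (both open to atmosphere, surface at rest): v = √(2g·h_out) = √(2·9.81·4.17) = 9.05 m/s.
With constant cross-section the crest speed equals v; applying Bernoulli from the surface up to the crest, P_top = P_atm − ½ρv² − ρg·h_top.
P_top = 102500 − ½·921·9.05² − 921·9.81·2.36 = 43500 Pa.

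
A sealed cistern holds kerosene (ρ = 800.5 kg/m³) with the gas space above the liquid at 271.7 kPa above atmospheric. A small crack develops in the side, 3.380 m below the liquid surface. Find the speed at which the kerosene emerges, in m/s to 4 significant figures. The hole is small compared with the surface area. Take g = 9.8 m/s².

27.30 m/s

Take point 1 at the surface (v₁ ≈ 0) and point 2 at the hole (at atmospheric pressure). Bernoulli: P₁ + ρg h = P_atm + ½ρv₂².
With P₁ − P_atm = 271700 Pa, v₂ = √(2gh + 2ΔP/ρ) = √(2·9.8·3.380 + 2·271700/800.5) = 27.30 m/s.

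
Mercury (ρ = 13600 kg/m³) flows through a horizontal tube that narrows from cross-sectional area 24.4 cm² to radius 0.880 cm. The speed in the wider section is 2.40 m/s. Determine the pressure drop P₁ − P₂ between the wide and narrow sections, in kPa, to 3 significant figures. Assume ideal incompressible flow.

ΔP ≈ 3900 kPa

By continuity, v₂ = v₁·A₁/A₂ = 2.40·(24.4/2.43) = 24.1 m/s.
Bernoulli (h₁ = h₂): P₁ − P₂ = ½ρ(v₂² − v₁²).
P₁ − P₂ = ½·13600·(24.1² − 2.40²) = ½·13600·574 = 3900000 Pa.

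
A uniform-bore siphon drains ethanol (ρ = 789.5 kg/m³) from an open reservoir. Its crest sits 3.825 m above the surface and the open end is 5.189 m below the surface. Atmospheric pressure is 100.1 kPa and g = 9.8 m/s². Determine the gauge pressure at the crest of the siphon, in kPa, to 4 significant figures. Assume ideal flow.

From the surface to the outlet (both open to atmosphere, surface at rest): v = √(2g·h_out) = √(2·9.8·5.189) = 10.08 m/s.
With constant cross-section the crest speed equals v; applying Bernoulli from the surface up to the crest, P_top = P_atm − ½ρv² − ρg·h_top.
P_top = 100100 − ½·789.5·10.08² − 789.5·9.8·3.825 = 30360 Pa. So P_gauge = P_top − P_atm = -69740 Pa.

P_gauge = -69.74 kPa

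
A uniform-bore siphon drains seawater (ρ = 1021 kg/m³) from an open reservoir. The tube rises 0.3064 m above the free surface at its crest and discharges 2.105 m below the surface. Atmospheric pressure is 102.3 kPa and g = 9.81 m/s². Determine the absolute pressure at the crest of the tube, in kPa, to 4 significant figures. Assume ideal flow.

P_top ≈ 78.15 kPa

The outlet speed comes from Torricelli: v = √(2g·2.105) = 6.427 m/s.
With constant cross-section the crest speed equals v; applying Bernoulli from the surface up to the crest, P_top = P_atm − ½ρv² − ρg·h_top.
P_top = 102300 − ½·1021·6.427² − 1021·9.81·0.3064 = 78150 Pa.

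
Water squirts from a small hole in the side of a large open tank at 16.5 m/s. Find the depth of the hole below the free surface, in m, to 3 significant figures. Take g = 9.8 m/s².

13.9 m

Torricelli: v = √(2gh), so h = v²/(2g).
h = 16.5²/(2·9.8) = 272/19.60 = 13.9 m.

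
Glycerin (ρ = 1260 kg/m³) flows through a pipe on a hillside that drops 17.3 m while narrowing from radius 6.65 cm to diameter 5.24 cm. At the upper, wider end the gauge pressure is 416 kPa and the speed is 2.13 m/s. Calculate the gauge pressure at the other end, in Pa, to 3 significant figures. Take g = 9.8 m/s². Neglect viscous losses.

P₂ = 514000 Pa

By continuity, v₂ = v₁·A₁/A₂ = 2.13·(139/21.6) = 13.7 m/s.
Energy conservation along the streamline gives P₂ = P₁ − ½ρ(v₂² − v₁²) − ρg(h₂ − h₁).
P₂ = 416000 + ½·1260·(2.13² − 13.7²) − 1260·9.8·(−17.3) = 416000 + (-116000) − (-214000) = 514000 Pa.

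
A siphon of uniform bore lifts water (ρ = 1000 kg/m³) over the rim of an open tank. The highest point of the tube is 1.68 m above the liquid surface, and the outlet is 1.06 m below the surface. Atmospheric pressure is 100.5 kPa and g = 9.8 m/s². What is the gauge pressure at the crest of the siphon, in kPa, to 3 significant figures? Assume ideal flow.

P_gauge = -26.9 kPa

From the surface to the outlet (both open to atmosphere, surface at rest): v = √(2g·h_out) = √(2·9.8·1.06) = 4.56 m/s.
With constant cross-section the crest speed equals v; applying Bernoulli from the surface up to the crest, P_top = P_atm − ½ρv² − ρg·h_top.
P_top = 100500 − ½·1000·4.56² − 1000·9.8·1.68 = 73600 Pa. So P_gauge = P_top − P_atm = -26900 Pa.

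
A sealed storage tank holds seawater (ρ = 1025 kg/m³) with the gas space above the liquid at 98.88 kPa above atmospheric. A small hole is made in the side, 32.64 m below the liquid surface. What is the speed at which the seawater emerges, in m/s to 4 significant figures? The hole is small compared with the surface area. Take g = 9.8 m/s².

v ≈ 28.86 m/s

Take point 1 at the surface (v₁ ≈ 0) and point 2 at the hole (at atmospheric pressure). Bernoulli: P₁ + ρg h = P_atm + ½ρv₂².
With P₁ − P_atm = 98880 Pa, v₂ = √(2gh + 2ΔP/ρ) = √(2·9.8·32.64 + 2·98880/1025) = 28.86 m/s.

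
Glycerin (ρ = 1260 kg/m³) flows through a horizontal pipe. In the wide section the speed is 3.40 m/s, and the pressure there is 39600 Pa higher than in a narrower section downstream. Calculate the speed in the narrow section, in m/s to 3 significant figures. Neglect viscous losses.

v₂ ≈ 8.63 m/s

Along the level pipe P + ½ρv² is conserved, hence v₂² = v₁² + 2(P₁ − P₂)/ρ.
v₂ = √(3.40² + 2·39600/1260) = √(11.6 + 62.9) = 8.63 m/s.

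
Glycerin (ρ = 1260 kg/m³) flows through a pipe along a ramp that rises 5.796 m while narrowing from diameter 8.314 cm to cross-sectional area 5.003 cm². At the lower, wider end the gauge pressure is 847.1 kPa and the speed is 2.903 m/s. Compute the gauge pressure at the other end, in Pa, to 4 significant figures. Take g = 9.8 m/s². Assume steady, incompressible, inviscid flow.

155700 Pa

The volume flow rate is constant, so v₂ = (A₁/A₂)v₁ = (54.29/5.003)·2.903 = 31.50 m/s.
Applying Bernoulli between the two ends and solving for P₂: P₂ = P₁ + ½ρ(v₁² − v₂²) − ρgΔh.
P₂ = 847100 + ½·1260·(2.903² − 31.50²) − 1260·9.8·(+5.796) = 847100 + (-619900) − (71570) = 155700 Pa.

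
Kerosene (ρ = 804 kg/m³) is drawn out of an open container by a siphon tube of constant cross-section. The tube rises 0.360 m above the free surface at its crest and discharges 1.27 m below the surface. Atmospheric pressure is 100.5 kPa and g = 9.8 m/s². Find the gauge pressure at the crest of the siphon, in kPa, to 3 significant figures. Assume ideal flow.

Bernoulli surface→outlet gives ½v² = g·h_out, so v = √(2·9.8·1.27) = 4.99 m/s.
With constant cross-section the crest speed equals v; applying Bernoulli from the surface up to the crest, P_top = P_atm − ½ρv² − ρg·h_top.
P_top = 100500 − ½·804·4.99² − 804·9.8·0.360 = 87700 Pa. So P_gauge = P_top − P_atm = -12800 Pa.

P_gauge = -12.8 kPa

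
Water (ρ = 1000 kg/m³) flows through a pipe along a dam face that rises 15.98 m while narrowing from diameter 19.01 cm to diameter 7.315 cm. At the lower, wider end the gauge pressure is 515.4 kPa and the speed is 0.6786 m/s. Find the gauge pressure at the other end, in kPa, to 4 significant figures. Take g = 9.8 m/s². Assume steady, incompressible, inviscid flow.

The volume flow rate is constant, so v₂ = (A₁/A₂)v₁ = (283.8/42.03)·0.6786 = 4.583 m/s.
Applying Bernoulli between the two ends and solving for P₂: P₂ = P₁ + ½ρ(v₁² − v₂²) − ρgΔh.
P₂ = 515400 + ½·1000·(0.6786² − 4.583²) − 1000·9.8·(+15.98) = 515400 + (-10270) − (156600) = 348500 Pa.

P₂ ≈ 348.5 kPa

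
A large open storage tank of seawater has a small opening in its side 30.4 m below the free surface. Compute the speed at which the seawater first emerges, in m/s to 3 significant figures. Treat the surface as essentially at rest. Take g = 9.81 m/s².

v ≈ 24.4 m/s

Bernoulli from surface to hole (P equal, v_surface ≈ 0): v = √(2gh) = √(2×9.81×30.4) = 24.4 m/s.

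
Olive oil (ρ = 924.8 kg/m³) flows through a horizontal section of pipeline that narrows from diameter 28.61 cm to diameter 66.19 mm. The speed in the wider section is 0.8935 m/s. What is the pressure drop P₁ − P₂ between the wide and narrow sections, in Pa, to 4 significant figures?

Mass conservation (A₁v₁ = A₂v₂) gives v₂ = 0.8935 × 642.9/34.41 = 16.69 m/s.
The pipe is horizontal, so Bernoulli reduces to P₁ + ½ρv₁² = P₂ + ½ρv₂².
P₁ − P₂ = ½·924.8·(16.69² − 0.8935²) = ½·924.8·277.9 = 128500 Pa.

128500 Pa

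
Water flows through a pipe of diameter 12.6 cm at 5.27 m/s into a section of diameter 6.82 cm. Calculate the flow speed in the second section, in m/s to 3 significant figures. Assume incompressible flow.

Continuity gives A₁v₁ = A₂v₂, so v₂ = (125 cm²)/(36.5 cm²) × 5.27 m/s = 18.0 m/s.

18.0 m/s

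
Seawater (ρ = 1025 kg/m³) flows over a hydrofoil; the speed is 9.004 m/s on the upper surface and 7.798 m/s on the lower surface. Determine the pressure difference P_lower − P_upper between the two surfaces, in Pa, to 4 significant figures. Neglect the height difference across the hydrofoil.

Bernoulli (same height): P_lower − P_upper = ½ρ(v_upper² − v_lower²).
ΔP = ½·1025·(9.004² − 7.798²) = 10380 Pa.

10380 Pa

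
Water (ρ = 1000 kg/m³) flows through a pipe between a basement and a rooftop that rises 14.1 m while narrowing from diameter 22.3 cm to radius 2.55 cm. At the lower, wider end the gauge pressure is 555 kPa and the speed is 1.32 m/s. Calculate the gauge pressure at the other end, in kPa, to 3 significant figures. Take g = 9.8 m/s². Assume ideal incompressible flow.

P₂ ≈ 99.2 kPa

By continuity, v₂ = v₁·A₁/A₂ = 1.32·(391/20.4) = 25.2 m/s.
Applying Bernoulli between the two ends and solving for P₂: P₂ = P₁ + ½ρ(v₁² − v₂²) − ρgΔh.
P₂ = 555000 + ½·1000·(1.32² − 25.2²) − 1000·9.8·(+14.1) = 555000 + (-318000) − (138000) = 99200 Pa.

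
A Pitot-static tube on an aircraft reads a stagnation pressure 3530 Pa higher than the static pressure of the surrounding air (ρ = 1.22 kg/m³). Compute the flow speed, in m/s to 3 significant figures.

v ≈ 76.1 m/s

At the stagnation point the flow is brought to rest, so Bernoulli gives P_stag − P_static = ½ρv².
v = √(2ΔP/ρ) = √(2·3530/1.22) = 76.1 m/s.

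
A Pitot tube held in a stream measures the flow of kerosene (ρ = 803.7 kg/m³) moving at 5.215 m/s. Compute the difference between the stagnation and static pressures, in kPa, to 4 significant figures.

ΔP ≈ 10.93 kPa

The dynamic pressure equals the rise in static pressure at the stagnation point: ΔP = ½ρv².
ΔP = ½·803.7·5.215² = 10930 Pa.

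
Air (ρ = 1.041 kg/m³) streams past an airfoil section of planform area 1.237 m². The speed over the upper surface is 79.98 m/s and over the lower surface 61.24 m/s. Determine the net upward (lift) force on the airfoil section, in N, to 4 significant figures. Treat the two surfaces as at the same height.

From P + ½ρv² = const at equal height, P_low − P_up = ½ρ(v_up² − v_low²).
ΔP = ½·1.041·(79.98² − 61.24²) = 1377 Pa.
Lift = ΔP · A = 1377 × 1.237 = 1704 N.

F = 1704 N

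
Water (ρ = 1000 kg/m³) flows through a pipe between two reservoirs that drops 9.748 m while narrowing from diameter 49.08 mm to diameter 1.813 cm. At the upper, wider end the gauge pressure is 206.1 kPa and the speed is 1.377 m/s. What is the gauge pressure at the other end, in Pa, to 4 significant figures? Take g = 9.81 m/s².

P₂ ≈ 251800 Pa

Mass conservation (A₁v₁ = A₂v₂) gives v₂ = 1.377 × 18.92/2.582 = 10.09 m/s.
Applying Bernoulli between the two ends and solving for P₂: P₂ = P₁ + ½ρ(v₁² − v₂²) − ρgΔh.
P₂ = 206100 + ½·1000·(1.377² − 10.09²) − 1000·9.81·(−9.748) = 206100 + (-49970) − (-95630) = 251800 Pa.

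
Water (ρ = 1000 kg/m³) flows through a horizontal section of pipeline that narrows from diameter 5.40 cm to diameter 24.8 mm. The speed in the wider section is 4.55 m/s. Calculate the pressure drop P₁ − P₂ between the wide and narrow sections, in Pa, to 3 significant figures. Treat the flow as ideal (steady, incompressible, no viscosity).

By continuity, v₂ = v₁·A₁/A₂ = 4.55·(22.9/4.83) = 21.6 m/s.
Along the horizontal streamline, P + ½ρv² is constant.
P₁ − P₂ = ½·1000·(21.6² − 4.55²) = ½·1000·445 = 222000 Pa.

ΔP ≈ 222000 Pa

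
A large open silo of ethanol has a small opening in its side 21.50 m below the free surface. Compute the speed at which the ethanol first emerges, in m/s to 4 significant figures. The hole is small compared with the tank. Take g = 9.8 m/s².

v ≈ 20.53 m/s

Bernoulli from surface to hole (P equal, v_surface ≈ 0): v = √(2gh) = √(2×9.8×21.50) = 20.53 m/s.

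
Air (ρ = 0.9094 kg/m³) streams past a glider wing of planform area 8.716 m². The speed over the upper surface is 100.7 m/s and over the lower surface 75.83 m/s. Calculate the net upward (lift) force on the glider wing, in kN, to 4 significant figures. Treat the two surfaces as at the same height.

From P + ½ρv² = const at equal height, P_low − P_up = ½ρ(v_up² − v_low²).
ΔP = ½·0.9094·(100.7² − 75.83²) = 1996 Pa.
Lift = ΔP · A = 1996 × 8.716 = 17400 N.

F = 17.40 kN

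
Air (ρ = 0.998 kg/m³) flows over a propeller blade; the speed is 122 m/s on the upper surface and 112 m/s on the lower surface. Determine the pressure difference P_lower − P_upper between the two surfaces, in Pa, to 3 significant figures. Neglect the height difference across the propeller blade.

ΔP ≈ 1170 Pa

The pressure is lower where the speed is higher: ΔP = ½ρ(v_up² − v_low²).
ΔP = ½·0.998·(122² − 112²) = 1170 Pa.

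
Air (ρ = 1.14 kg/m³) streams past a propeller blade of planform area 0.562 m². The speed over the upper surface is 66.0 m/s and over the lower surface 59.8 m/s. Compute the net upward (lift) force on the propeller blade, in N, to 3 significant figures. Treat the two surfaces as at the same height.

From P + ½ρv² = const at equal height, P_low − P_up = ½ρ(v_up² − v_low²).
ΔP = ½·1.14·(66.0² − 59.8²) = 445 Pa.
Lift = ΔP · A = 445 × 0.562 = 250 N.

250 N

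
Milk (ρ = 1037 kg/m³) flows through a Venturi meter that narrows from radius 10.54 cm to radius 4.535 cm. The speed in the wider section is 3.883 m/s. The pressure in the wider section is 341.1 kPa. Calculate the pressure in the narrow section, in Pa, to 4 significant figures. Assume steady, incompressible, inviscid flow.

Continuity gives A₁v₁ = A₂v₂, so v₂ = (349.0 cm²)/(64.61 cm²) × 3.883 m/s = 20.97 m/s.
Along the horizontal streamline, P + ½ρv² is constant.
P₂ = P₁ − ½ρ(v₂² − v₁²) = 341100 − ½·1037·(20.97² − 3.883²) = 341100 − 220300 = 120800 Pa.

P₂ = 120800 Pa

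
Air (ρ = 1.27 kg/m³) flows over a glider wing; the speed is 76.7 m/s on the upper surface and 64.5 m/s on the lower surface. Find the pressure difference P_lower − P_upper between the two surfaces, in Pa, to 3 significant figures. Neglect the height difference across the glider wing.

ΔP ≈ 1090 Pa

The pressure is lower where the speed is higher: ΔP = ½ρ(v_up² − v_low²).
ΔP = ½·1.27·(76.7² − 64.5²) = 1090 Pa.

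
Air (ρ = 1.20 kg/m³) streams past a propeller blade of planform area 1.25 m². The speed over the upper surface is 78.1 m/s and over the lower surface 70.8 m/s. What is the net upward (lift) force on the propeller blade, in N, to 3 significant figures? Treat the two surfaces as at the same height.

F ≈ 815 N

With equal heights on the two surfaces, Bernoulli gives P_lower − P_upper = ½ρ(v_upper² − v_lower²).
ΔP = ½·1.20·(78.1² − 70.8²) = 652 Pa.
Lift = ΔP · A = 652 × 1.25 = 815 N.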